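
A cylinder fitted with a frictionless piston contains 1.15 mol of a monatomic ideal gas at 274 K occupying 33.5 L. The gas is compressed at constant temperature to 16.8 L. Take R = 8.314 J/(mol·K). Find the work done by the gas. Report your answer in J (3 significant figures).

W ≈ -1810 J

Isothermal: W = nRT ln(V₂/V₁).
W = (1.15)(8.314)(274) × ln(16.8/33.5)
  = 2620 × -0.6902
W_by_gas = -1808 J.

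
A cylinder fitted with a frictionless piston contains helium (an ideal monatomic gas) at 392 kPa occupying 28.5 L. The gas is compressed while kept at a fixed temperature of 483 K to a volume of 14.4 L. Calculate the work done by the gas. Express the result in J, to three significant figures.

W ≈ -7630 J

Isothermal: W = nRT ln(V₂/V₁) = P₁V₁ ln(V₂/V₁).
P₁V₁ = (392 kPa)(28.5 L) = 11172 J.
W = 11172 × ln(14.4/28.5) = 11172 × -0.6827
W_by_gas = -7627 J.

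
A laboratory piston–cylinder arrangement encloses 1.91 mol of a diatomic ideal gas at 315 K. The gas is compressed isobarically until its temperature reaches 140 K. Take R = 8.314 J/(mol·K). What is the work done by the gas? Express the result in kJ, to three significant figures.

W ≈ -2.78 kJ

Isobaric: W = P ΔV = nR ΔT.
W = (1.91)(8.314)(140 − 315) = -2779 J.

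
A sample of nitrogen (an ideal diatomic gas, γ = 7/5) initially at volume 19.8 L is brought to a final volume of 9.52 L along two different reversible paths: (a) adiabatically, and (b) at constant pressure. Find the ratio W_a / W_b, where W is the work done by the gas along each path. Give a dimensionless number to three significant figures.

W_a / W_b ≈ 1.64

Path (a) adiabatic: W = P₁V₁(1 − (V₁/V₂)^(γ−1))/(γ−1) → W_a/(P₁V₁) = -0.8508.
Path (b) isobaric: W = P₁(V₂ − V₁) → W_b/(P₁V₁) = -0.5192.
W_a / W_b = -0.8508 / -0.5192 = 1.639.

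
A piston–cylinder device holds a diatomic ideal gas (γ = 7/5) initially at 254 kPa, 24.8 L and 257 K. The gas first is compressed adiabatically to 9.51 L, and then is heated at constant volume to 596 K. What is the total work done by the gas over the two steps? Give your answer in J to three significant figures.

W_total ≈ -7360 J

Step 1 (adiabatic): W = (P₁V₁ − P₂V₂)/(γ−1) = (6299 − 9243)/0.4 = -7358 J.
Step 2 (isochoric): W = 0 (constant volume).
W_total = -7358 + 0 = -7358 J.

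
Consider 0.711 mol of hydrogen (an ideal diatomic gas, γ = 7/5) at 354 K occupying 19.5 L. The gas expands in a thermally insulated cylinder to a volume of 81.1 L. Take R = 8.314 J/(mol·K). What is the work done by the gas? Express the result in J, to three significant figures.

Adiabatic: TV^(γ−1) = const with γ = 7/5.
T₂ = T₁ (V₁/V₂)^(γ−1) = 354 × (19.5/81.1)^0.4 = 354 × 0.5655 = 200.2 K.
W_by = nCᵥ(T₁ − T₂) = (0.711)(20.79)(354 − 200.2) = 2273 J.

W ≈ 2270 J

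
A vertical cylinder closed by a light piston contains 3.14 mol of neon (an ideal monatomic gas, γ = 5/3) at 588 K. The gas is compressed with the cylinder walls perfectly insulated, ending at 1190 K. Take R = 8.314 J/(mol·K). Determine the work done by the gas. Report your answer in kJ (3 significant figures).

W ≈ -23.6 kJ

Adiabatic ⇒ Q = 0, so W_by = −ΔU = nCᵥ(T₁ − T₂).
Cᵥ = 3R/2 = 12.47 J/(mol·K).
W = (3.14)(12.47)(588 − 1190) = -23574 J.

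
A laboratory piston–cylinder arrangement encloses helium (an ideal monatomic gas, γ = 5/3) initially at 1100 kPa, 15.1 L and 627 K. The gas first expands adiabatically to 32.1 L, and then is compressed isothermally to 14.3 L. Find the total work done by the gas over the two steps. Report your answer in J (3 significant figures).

W_total ≈ 1720 J

Step 1 (adiabatic): W = (P₁V₁ − P₂V₂)/(γ−1) = (16610 − 10047)/0.667 = 9845 J.
After step 1: P = 313 kPa, V = 32.1 L, T = 379.2 K.
Step 2 (isothermal): W = P₁V₁ ln(V₂/V₁) = (10047) ln(14.3/32.1) = -8124 J.
W_total = 9845 − 8124 = 1722 J.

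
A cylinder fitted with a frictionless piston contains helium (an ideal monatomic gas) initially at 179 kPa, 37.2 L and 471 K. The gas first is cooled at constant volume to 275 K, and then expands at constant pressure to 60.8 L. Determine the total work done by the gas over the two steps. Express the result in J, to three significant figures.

W_total ≈ 2470 J

Step 1 (isochoric): W = 0 (constant volume).
After step 1: P = 104.5 kPa (V unchanged).
Step 2 (isobaric): W = PΔV = (104.5 kPa)(60.8 − 37.2 L) = 2466 J.
W_total = 0 + 2466 = 2466 J.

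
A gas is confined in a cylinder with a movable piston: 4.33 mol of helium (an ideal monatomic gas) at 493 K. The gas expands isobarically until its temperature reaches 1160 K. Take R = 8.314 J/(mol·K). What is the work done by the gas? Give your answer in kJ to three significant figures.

W ≈ 24.0 kJ

Isobaric: W = P ΔV = nR ΔT.
W = (4.33)(8.314)(1160 − 493) = 24012 J.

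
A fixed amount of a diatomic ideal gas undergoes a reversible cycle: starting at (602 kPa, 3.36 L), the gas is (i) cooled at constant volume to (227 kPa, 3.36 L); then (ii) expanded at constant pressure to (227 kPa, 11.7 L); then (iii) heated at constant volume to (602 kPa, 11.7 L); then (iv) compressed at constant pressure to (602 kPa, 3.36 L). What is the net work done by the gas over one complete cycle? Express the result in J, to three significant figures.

Constant-volume legs do no work.
W(ii) = (227)(11.7 − 3.36) = 1893 J; W(iv) = (602)(3.36 − 11.7) = -5021 J.
W_net = 1893 − 5021 = -3128 J (the counter-clockwise enclosed area).

W_net ≈ -3130 J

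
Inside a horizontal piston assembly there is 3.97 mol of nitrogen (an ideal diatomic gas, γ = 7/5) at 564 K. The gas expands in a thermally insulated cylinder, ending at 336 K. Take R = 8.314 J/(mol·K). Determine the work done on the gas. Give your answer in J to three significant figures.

Adiabatic ⇒ Q = 0, so W_by = −ΔU = nCᵥ(T₁ − T₂).
Cᵥ = 5R/2 = 20.79 J/(mol·K).
W = (3.97)(20.79)(564 − 336) = 18814 J.
Work on gas = −W_by = -18814 J.

W ≈ -18800 J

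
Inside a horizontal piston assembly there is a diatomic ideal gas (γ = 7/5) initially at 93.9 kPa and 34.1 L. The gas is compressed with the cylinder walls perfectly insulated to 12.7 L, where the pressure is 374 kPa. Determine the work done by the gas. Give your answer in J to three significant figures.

Adiabatic: W = (P₁V₁ − P₂V₂)/(γ − 1) with γ = 7/5.
P₁V₁ = 3202 J, P₂V₂ = 4750 J.
W = (3202 − 4750) / 0.4 = -3870 J.

W ≈ -3870 J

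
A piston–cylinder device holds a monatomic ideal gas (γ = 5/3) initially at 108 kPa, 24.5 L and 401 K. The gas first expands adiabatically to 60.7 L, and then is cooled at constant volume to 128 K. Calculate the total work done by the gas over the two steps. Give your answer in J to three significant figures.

W_total ≈ 1800 J

Step 1 (adiabatic): W = (P₁V₁ − P₂V₂)/(γ−1) = (2646 − 1445)/0.667 = 1801 J.
Step 2 (isochoric): W = 0 (constant volume).
W_total = 1801 + 0 = 1801 J.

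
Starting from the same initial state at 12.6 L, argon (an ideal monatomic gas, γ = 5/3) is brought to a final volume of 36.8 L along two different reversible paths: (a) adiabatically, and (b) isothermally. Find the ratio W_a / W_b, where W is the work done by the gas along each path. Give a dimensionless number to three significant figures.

W_a / W_b ≈ 0.715

Path (a) adiabatic: W = P₁V₁(1 − (V₁/V₂)^(γ−1))/(γ−1) → W_a/(P₁V₁) = 0.7659.
Path (b) isothermal: W = P₁V₁ ln(V₂/V₁) → W_b/(P₁V₁) = 1.072.
W_a / W_b = 0.7659 / 1.072 = 0.7146.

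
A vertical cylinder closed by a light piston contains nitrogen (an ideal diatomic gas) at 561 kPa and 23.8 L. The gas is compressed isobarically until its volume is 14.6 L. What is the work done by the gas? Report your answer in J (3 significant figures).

W ≈ -5160 J

Isobaric: W = P ΔV.
W = (561 kPa)(14.6 − 23.8 L) = (561)(-9.2) = -5161 J.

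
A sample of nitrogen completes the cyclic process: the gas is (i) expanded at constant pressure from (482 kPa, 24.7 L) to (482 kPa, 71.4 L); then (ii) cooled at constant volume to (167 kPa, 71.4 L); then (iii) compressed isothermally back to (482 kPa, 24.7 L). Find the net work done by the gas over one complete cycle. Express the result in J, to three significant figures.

W_net ≈ 9850 J

Leg (i): W = PΔV = (482)(71.4 − 24.7) = 22509 J.
Leg (ii): W = 0.
Leg (iii): W = PᵢVᵢ ln(V_f/Vᵢ) = (11924) ln(24.7/71.4) = -12657 J.
W_net = 22509 − 12657 = 9852 J.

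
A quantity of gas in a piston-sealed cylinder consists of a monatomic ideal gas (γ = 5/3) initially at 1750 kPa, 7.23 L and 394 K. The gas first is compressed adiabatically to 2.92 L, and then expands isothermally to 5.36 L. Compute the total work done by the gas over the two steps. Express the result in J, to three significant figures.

Step 1 (adiabatic): W = (P₁V₁ − P₂V₂)/(γ−1) = (12652 − 23157)/0.667 = -15757 J.
After step 1: P = 7930 kPa, V = 2.92 L, T = 721.1 K.
Step 2 (isothermal): W = P₁V₁ ln(V₂/V₁) = (23157) ln(5.36/2.92) = 14065 J.
W_total = -15757 + 14065 = -1692 J.

W_total ≈ -1690 J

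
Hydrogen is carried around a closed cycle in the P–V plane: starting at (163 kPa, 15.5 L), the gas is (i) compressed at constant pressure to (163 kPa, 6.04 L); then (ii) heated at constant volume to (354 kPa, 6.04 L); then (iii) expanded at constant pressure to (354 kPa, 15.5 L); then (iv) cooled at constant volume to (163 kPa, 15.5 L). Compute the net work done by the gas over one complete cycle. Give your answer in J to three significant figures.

W_net ≈ 1810 J

Constant-volume legs do no work.
W(i) = (163)(6.04 − 15.5) = -1542 J; W(iii) = (354)(15.5 − 6.04) = 3349 J.
W_net = -1542 + 3349 = 1807 J (the clockwise enclosed area).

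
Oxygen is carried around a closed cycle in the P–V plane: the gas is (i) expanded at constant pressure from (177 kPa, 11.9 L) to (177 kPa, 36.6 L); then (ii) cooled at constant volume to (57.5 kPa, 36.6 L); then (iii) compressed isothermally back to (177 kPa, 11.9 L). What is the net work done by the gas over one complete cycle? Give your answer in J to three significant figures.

W_net ≈ 2010 J

Leg (i): W = PΔV = (177)(36.6 − 11.9) = 4372 J.
Leg (ii): W = 0.
Leg (iii): W = PᵢVᵢ ln(V_f/Vᵢ) = (2104) ln(11.9/36.6) = -2364 J.
W_net = 4372 − 2364 = 2007 J.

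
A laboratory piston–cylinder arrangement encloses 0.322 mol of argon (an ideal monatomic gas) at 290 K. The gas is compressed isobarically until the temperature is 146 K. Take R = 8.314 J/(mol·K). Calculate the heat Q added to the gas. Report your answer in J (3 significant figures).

Isobaric: W = nRΔT = (0.322)(8.314)(-144) = -385.5 J.
ΔU = nCᵥΔT with Cᵥ = 3R/2: ΔU = (0.322)(12.47)(-144) = -578.3 J.
Q = ΔU + W = -578.3 − 385.5 = -963.8 J.

Q ≈ -964 J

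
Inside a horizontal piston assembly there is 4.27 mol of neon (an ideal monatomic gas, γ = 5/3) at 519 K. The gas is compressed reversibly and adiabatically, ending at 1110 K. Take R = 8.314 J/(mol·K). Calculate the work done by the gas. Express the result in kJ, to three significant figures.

W ≈ -31.5 kJ

Adiabatic ⇒ Q = 0, so W_by = −ΔU = nCᵥ(T₁ − T₂).
Cᵥ = 3R/2 = 12.47 J/(mol·K).
W = (4.27)(12.47)(519 − 1110) = -31471 J.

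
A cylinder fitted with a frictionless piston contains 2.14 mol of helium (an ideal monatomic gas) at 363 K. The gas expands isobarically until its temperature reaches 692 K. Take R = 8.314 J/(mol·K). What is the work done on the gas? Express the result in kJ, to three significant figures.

Isobaric: W = P ΔV = nR ΔT.
W = (2.14)(8.314)(692 − 363) = 5854 J.
Work on gas = −W_by = -5854 J.

W ≈ -5.85 kJ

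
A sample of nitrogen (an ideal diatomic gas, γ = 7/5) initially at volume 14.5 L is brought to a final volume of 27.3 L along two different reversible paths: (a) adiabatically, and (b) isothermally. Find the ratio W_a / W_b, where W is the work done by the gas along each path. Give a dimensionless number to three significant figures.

Path (a) adiabatic: W = P₁V₁(1 − (V₁/V₂)^(γ−1))/(γ−1) → W_a/(P₁V₁) = 0.559.
Path (b) isothermal: W = P₁V₁ ln(V₂/V₁) → W_b/(P₁V₁) = 0.6327.
W_a / W_b = 0.559 / 0.6327 = 0.8835.

W_a / W_b ≈ 0.883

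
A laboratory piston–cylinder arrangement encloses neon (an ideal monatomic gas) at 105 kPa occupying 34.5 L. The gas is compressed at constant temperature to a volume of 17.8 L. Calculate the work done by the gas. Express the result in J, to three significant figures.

Isothermal: W = nRT ln(V₂/V₁) = P₁V₁ ln(V₂/V₁).
P₁V₁ = (105 kPa)(34.5 L) = 3622 J.
W = 3622 × ln(17.8/34.5) = 3622 × -0.6618
W_by_gas = -2397 J.

W ≈ -2400 J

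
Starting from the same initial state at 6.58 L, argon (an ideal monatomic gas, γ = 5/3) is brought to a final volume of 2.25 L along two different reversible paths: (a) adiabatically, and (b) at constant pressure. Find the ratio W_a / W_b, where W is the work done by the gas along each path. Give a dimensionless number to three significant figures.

Path (a) adiabatic: W = P₁V₁(1 − (V₁/V₂)^(γ−1))/(γ−1) → W_a/(P₁V₁) = -1.568.
Path (b) isobaric: W = P₁(V₂ − V₁) → W_b/(P₁V₁) = -0.6581.
W_a / W_b = -1.568 / -0.6581 = 2.382.

W_a / W_b ≈ 2.38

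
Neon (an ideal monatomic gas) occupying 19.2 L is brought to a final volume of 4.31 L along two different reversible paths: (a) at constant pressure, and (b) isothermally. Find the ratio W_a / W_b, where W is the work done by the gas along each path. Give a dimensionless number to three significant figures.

W_a / W_b ≈ 0.519

Path (a) isobaric: W = P₁(V₂ − V₁) → W_a/(P₁V₁) = -0.7755.
Path (b) isothermal: W = P₁V₁ ln(V₂/V₁) → W_b/(P₁V₁) = -1.494.
W_a / W_b = -0.7755 / -1.494 = 0.5191.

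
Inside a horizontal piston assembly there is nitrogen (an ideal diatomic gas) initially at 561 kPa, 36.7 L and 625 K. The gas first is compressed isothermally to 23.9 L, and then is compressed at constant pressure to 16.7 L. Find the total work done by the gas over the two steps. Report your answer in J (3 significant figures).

Step 1 (isothermal): W = P₁V₁ ln(V₂/V₁) = (20589) ln(23.9/36.7) = -8830 J.
After step 1: P = 861.5 kPa, V = 23.9 L, T = 625 K.
Step 2 (isobaric): W = PΔV = (861.5 kPa)(16.7 − 23.9 L) = -6202 J.
W_total = -8830 − 6202 = -15033 J.

W_total ≈ -15000 J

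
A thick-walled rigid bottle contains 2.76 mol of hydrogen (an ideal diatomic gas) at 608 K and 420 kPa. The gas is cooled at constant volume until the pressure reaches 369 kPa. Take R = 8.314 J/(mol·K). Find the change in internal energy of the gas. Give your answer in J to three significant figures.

ΔU ≈ -4240 J

Constant volume ⇒ W = 0, so Q = ΔU = nCᵥΔT with Cᵥ = 5R/2 = 20.79 J/(mol·K).
At constant V, T₂/T₁ = P₂/P₁ ⇒ ΔT = T₁(P₂/P₁ − 1) = 608·(369/420 − 1) = -73.83 K.
ΔU = (2.76)(20.79)(-73.83) = -4235 J.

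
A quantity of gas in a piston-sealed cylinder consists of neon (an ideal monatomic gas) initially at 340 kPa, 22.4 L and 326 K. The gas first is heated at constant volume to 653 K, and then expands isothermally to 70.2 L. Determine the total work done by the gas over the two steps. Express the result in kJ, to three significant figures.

Step 1 (isochoric): W = 0 (constant volume).
After step 1: P = 681 kPa (V unchanged).
Step 2 (isothermal): W = P₁V₁ ln(V₂/V₁) = (15255) ln(70.2/22.4) = 17426 J.
W_total = 0 + 17426 = 17426 J.

W_total ≈ 17.4 kJ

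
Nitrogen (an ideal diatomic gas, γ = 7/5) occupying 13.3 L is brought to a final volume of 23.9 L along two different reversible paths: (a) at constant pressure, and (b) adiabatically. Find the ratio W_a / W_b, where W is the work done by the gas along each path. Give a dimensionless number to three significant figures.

Path (a) isobaric: W = P₁(V₂ − V₁) → W_a/(P₁V₁) = 0.797.
Path (b) adiabatic: W = P₁V₁(1 − (V₁/V₂)^(γ−1))/(γ−1) → W_b/(P₁V₁) = 0.5225.
W_a / W_b = 0.797 / 0.5225 = 1.525.

W_a / W_b ≈ 1.53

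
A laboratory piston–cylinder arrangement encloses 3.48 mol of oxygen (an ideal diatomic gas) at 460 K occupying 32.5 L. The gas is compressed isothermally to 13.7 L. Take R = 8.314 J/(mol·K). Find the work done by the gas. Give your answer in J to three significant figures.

W ≈ -11500 J

Isothermal: W = nRT ln(V₂/V₁).
W = (3.48)(8.314)(460) × ln(13.7/32.5)
  = 13309 × -0.8638
W_by_gas = -11497 J.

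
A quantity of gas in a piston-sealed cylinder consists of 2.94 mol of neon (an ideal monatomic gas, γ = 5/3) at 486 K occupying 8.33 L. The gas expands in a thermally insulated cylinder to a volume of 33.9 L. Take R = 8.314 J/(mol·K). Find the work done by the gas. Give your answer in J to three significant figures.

Adiabatic: TV^(γ−1) = const with γ = 5/3.
T₂ = T₁ (V₁/V₂)^(γ−1) = 486 × (8.33/33.9)^0.667 = 486 × 0.3923 = 190.7 K.
W_by = nCᵥ(T₁ − T₂) = (2.94)(12.47)(486 − 190.7) = 10828 J.

W ≈ 10800 J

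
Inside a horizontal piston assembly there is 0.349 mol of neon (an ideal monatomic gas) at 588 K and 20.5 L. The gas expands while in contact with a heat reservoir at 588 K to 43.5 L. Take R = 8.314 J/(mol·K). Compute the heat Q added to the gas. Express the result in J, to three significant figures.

Q ≈ 1280 J

Isothermal ⇒ ΔU = 0, so Q = W = nRT ln(V₂/V₁).
Q = (0.349)(8.314)(588) ln(43.5/20.5) = 1706 × 0.7523 = 1284 J.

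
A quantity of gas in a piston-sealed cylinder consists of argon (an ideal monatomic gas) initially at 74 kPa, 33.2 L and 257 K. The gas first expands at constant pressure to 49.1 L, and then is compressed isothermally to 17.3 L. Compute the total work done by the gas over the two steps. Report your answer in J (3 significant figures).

Step 1 (isobaric): W = PΔV = (74 kPa)(49.1 − 33.2 L) = 1177 J.
After step 1: P = 74 kPa, V = 49.1 L, T = 380.1 K.
Step 2 (isothermal): W = P₁V₁ ln(V₂/V₁) = (3633) ln(17.3/49.1) = -3790 J.
W_total = 1177 − 3790 = -2614 J.

W_total ≈ -2610 J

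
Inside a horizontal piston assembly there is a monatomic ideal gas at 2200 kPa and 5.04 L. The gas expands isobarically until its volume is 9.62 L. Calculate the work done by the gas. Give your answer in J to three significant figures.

W ≈ 10100 J

Isobaric: W = P ΔV.
W = (2200 kPa)(9.62 − 5.04 L) = (2200)(4.58) = 10076 J.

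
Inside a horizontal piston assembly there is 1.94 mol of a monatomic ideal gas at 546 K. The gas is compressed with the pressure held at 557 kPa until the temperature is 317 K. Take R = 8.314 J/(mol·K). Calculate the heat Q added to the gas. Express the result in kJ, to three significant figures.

Isobaric: W = nRΔT = (1.94)(8.314)(-229) = -3694 J.
ΔU = nCᵥΔT with Cᵥ = 3R/2: ΔU = (1.94)(12.47)(-229) = -5540 J.
Q = ΔU + W = -5540 − 3694 = -9234 J.

Q ≈ -9.23 kJ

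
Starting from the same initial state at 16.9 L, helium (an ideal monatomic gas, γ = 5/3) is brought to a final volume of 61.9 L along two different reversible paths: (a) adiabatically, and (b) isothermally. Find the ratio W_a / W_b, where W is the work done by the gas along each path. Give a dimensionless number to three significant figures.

Path (a) adiabatic: W = P₁V₁(1 − (V₁/V₂)^(γ−1))/(γ−1) → W_a/(P₁V₁) = 0.8687.
Path (b) isothermal: W = P₁V₁ ln(V₂/V₁) → W_b/(P₁V₁) = 1.298.
W_a / W_b = 0.8687 / 1.298 = 0.6692.

W_a / W_b ≈ 0.669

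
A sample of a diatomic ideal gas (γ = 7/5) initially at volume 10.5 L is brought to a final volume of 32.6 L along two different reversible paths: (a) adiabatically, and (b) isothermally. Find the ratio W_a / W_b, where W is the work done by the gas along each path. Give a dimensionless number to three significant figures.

W_a / W_b ≈ 0.804

Path (a) adiabatic: W = P₁V₁(1 − (V₁/V₂)^(γ−1))/(γ−1) → W_a/(P₁V₁) = 0.911.
Path (b) isothermal: W = P₁V₁ ln(V₂/V₁) → W_b/(P₁V₁) = 1.133.
W_a / W_b = 0.911 / 1.133 = 0.8041.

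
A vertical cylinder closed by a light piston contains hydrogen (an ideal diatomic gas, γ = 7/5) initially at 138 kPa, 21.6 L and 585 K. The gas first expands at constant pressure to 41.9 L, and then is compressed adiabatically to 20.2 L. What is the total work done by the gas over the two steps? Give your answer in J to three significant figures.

Step 1 (isobaric): W = PΔV = (138 kPa)(41.9 − 21.6 L) = 2801 J.
After step 1: P = 138 kPa, V = 41.9 L, T = 1135 K.
Step 2 (adiabatic): W = (P₁V₁ − P₂V₂)/(γ−1) = (5782 − 7742)/0.4 = -4899 J.
W_total = 2801 − 4899 = -2097 J.

W_total ≈ -2100 J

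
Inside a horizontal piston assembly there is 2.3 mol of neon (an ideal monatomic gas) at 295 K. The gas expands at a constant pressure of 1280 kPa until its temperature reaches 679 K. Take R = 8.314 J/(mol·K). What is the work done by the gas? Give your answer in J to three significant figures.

Isobaric: W = P ΔV = nR ΔT.
W = (2.3)(8.314)(679 − 295) = 7343 J.

W ≈ 7340 J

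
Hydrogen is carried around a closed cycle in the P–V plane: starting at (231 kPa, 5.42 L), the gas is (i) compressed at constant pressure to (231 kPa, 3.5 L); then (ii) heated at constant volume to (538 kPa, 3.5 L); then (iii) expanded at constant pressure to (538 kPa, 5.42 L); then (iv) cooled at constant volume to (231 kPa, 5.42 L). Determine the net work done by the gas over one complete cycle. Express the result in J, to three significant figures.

W_net ≈ 589 J

Constant-volume legs do no work.
W(i) = (231)(3.5 − 5.42) = -443.5 J; W(iii) = (538)(5.42 − 3.5) = 1033 J.
W_net = -443.5 + 1033 = 589.4 J (the clockwise enclosed area).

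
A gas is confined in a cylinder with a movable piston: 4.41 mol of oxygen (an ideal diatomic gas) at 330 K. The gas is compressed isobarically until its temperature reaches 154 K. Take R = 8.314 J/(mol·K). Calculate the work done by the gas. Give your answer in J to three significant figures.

W ≈ -6450 J

Isobaric: W = P ΔV = nR ΔT.
W = (4.41)(8.314)(154 − 330) = -6453 J.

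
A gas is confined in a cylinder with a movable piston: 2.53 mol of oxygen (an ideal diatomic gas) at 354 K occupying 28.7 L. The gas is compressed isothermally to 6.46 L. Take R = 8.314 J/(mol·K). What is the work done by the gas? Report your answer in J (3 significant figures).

Isothermal: W = nRT ln(V₂/V₁).
W = (2.53)(8.314)(354) × ln(6.46/28.7)
  = 7446 × -1.491
W_by_gas = -11104 J.

W ≈ -11100 J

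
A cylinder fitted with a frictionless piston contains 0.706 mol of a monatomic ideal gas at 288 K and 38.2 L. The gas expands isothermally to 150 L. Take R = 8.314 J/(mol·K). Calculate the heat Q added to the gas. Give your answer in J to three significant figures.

Q ≈ 2310 J

Isothermal ⇒ ΔU = 0, so Q = W = nRT ln(V₂/V₁).
Q = (0.706)(8.314)(288) ln(150/38.2) = 1690 × 1.368 = 2312 J.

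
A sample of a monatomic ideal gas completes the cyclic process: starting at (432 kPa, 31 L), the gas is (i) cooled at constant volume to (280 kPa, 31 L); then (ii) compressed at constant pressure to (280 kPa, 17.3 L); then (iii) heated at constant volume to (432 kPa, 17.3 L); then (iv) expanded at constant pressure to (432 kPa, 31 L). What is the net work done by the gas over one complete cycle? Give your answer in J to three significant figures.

Constant-volume legs do no work.
W(ii) = (280)(17.3 − 31) = -3836 J; W(iv) = (432)(31 − 17.3) = 5918 J.
W_net = -3836 + 5918 = 2082 J (the clockwise enclosed area).

W_net ≈ 2080 J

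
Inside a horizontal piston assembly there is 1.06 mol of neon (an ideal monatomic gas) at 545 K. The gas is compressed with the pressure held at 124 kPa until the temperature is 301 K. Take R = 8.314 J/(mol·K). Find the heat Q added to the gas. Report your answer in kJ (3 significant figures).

Isobaric: W = nRΔT = (1.06)(8.314)(-244) = -2150 J.
ΔU = nCᵥΔT with Cᵥ = 3R/2: ΔU = (1.06)(12.47)(-244) = -3225 J.
Q = ΔU + W = -3225 − 2150 = -5376 J.

Q ≈ -5.38 kJ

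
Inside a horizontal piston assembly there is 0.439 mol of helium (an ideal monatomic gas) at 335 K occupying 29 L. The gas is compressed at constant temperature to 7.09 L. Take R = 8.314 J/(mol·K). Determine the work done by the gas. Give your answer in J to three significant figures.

W ≈ -1720 J

Isothermal: W = nRT ln(V₂/V₁).
W = (0.439)(8.314)(335) × ln(7.09/29)
  = 1223 × -1.409
W_by_gas = -1722 J.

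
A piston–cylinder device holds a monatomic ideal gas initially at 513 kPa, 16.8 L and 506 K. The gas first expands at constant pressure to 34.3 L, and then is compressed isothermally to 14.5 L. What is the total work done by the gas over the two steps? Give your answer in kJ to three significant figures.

Step 1 (isobaric): W = PΔV = (513 kPa)(34.3 − 16.8 L) = 8977 J.
After step 1: P = 513 kPa, V = 34.3 L, T = 1033 K.
Step 2 (isothermal): W = P₁V₁ ln(V₂/V₁) = (17596) ln(14.5/34.3) = -15150 J.
W_total = 8977 − 15150 = -6173 J.

W_total ≈ -6.17 kJ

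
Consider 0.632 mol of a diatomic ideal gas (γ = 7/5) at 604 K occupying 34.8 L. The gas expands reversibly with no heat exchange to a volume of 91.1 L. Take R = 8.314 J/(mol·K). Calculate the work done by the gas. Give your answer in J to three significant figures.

W ≈ 2540 J

Adiabatic: TV^(γ−1) = const with γ = 7/5.
T₂ = T₁ (V₁/V₂)^(γ−1) = 604 × (34.8/91.1)^0.4 = 604 × 0.6805 = 411 K.
W_by = nCᵥ(T₁ − T₂) = (0.632)(20.79)(604 − 411) = 2535 J.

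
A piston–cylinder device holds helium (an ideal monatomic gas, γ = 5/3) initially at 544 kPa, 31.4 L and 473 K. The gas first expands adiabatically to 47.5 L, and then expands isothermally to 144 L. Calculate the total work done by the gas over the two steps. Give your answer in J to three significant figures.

Step 1 (adiabatic): W = (P₁V₁ − P₂V₂)/(γ−1) = (17082 − 12962)/0.667 = 6179 J.
After step 1: P = 272.9 kPa, V = 47.5 L, T = 358.9 K.
Step 2 (isothermal): W = P₁V₁ ln(V₂/V₁) = (12962) ln(144/47.5) = 14376 J.
W_total = 6179 + 14376 = 20555 J.

W_total ≈ 20600 J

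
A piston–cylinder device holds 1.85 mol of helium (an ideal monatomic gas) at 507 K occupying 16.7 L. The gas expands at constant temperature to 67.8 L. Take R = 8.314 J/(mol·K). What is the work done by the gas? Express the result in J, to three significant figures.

Isothermal: W = nRT ln(V₂/V₁).
W = (1.85)(8.314)(507) × ln(67.8/16.7)
  = 7798 × 1.401
W_by_gas = 10926 J.

W ≈ 10900 J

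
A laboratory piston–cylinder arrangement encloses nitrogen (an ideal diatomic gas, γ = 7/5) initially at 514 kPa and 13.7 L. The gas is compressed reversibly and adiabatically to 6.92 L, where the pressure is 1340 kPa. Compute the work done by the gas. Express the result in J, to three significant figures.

W ≈ -5580 J

Adiabatic: W = (P₁V₁ − P₂V₂)/(γ − 1) with γ = 7/5.
P₁V₁ = 7042 J, P₂V₂ = 9273 J.
W = (7042 − 9273) / 0.4 = -5578 J.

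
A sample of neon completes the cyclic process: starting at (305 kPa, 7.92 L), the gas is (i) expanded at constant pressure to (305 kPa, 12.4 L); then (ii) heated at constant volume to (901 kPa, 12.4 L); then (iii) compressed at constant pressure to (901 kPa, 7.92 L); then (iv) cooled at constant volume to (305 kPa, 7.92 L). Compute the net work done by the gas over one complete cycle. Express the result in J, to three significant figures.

Constant-volume legs do no work.
W(i) = (305)(12.4 − 7.92) = 1366 J; W(iii) = (901)(7.92 − 12.4) = -4036 J.
W_net = 1366 − 4036 = -2670 J (the counter-clockwise enclosed area).

W_net ≈ -2670 J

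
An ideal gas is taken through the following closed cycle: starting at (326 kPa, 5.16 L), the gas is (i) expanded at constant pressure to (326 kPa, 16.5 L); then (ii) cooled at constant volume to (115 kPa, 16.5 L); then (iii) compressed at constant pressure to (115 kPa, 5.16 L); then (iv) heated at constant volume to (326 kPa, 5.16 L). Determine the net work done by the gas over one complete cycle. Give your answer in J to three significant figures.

Constant-volume legs do no work.
W(i) = (326)(16.5 − 5.16) = 3697 J; W(iii) = (115)(5.16 − 16.5) = -1304 J.
W_net = 3697 − 1304 = 2393 J (the clockwise enclosed area).

W_net ≈ 2390 J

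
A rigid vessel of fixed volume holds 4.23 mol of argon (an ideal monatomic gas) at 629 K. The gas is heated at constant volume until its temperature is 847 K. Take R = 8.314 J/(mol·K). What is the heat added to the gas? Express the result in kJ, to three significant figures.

Q ≈ 11.5 kJ

Constant volume ⇒ W = 0, so Q = ΔU = nCᵥΔT with Cᵥ = 3R/2 = 12.47 J/(mol·K).
ΔU = (4.23)(12.47)(847 − 629) = 11500 J.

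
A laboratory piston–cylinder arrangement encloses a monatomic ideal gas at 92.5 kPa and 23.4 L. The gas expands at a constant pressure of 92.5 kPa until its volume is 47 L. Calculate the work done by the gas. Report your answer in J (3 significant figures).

W ≈ 2180 J

Isobaric: W = P ΔV.
W = (92.5 kPa)(47 − 23.4 L) = (92.5)(23.6) = 2183 J.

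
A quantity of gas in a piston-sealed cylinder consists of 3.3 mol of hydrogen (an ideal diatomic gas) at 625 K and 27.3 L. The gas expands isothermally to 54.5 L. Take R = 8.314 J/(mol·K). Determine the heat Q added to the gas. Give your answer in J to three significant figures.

Isothermal ⇒ ΔU = 0, so Q = W = nRT ln(V₂/V₁).
Q = (3.3)(8.314)(625) ln(54.5/27.3) = 17148 × 0.6913 = 11854 J.

Q ≈ 11900 J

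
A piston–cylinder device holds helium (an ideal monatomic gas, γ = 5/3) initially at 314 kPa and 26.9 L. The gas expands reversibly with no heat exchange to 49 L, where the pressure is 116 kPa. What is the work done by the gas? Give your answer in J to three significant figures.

W ≈ 4140 J

Adiabatic: W = (P₁V₁ − P₂V₂)/(γ − 1) with γ = 5/3.
P₁V₁ = 8447 J, P₂V₂ = 5684 J.
W = (8447 − 5684) / 0.6667 = 4144 J.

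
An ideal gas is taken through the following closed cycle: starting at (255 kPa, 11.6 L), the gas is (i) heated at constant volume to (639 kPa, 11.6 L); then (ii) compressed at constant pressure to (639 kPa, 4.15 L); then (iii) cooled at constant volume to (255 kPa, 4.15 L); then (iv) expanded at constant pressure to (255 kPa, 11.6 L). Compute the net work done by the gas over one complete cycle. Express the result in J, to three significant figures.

Constant-volume legs do no work.
W(ii) = (639)(4.15 − 11.6) = -4761 J; W(iv) = (255)(11.6 − 4.15) = 1900 J.
W_net = -4761 + 1900 = -2861 J (the counter-clockwise enclosed area).

W_net ≈ -2860 J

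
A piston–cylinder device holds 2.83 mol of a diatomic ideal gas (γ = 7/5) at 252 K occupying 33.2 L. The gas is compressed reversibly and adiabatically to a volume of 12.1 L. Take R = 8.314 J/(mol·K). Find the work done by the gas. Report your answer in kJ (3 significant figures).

Adiabatic: TV^(γ−1) = const with γ = 7/5.
T₂ = T₁ (V₁/V₂)^(γ−1) = 252 × (33.2/12.1)^0.4 = 252 × 1.497 = 377.3 K.
W_by = nCᵥ(T₁ − T₂) = (2.83)(20.79)(252 − 377.3) = -7373 J.

W ≈ -7.37 kJ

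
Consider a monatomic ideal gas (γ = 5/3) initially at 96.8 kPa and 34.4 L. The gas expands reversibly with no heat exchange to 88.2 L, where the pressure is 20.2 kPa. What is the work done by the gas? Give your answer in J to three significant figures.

W ≈ 2320 J

Adiabatic: W = (P₁V₁ − P₂V₂)/(γ − 1) with γ = 5/3.
P₁V₁ = 3330 J, P₂V₂ = 1782 J.
W = (3330 − 1782) / 0.6667 = 2322 J.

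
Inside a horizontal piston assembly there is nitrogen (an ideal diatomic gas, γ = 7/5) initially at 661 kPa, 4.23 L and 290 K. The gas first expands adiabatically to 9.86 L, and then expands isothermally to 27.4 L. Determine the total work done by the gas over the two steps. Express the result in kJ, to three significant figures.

Step 1 (adiabatic): W = (P₁V₁ − P₂V₂)/(γ−1) = (2796 − 1993)/0.4 = 2007 J.
After step 1: P = 202.1 kPa, V = 9.86 L, T = 206.7 K.
Step 2 (isothermal): W = P₁V₁ ln(V₂/V₁) = (1993) ln(27.4/9.86) = 2037 J.
W_total = 2007 + 2037 = 4044 J.

W_total ≈ 4.04 kJ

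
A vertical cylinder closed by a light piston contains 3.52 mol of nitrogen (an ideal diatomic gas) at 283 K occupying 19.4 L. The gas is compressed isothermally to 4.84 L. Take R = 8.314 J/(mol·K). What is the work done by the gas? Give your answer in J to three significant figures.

Isothermal: W = nRT ln(V₂/V₁).
W = (3.52)(8.314)(283) × ln(4.84/19.4)
  = 8282 × -1.388
W_by_gas = -11498 J.

W ≈ -11500 J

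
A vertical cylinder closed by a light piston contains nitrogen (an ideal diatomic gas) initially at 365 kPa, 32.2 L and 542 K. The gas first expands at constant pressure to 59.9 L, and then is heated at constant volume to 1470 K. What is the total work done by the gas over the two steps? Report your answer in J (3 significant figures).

Step 1 (isobaric): W = PΔV = (365 kPa)(59.9 − 32.2 L) = 10110 J.
Step 2 (isochoric): W = 0 (constant volume).
W_total = 10110 + 0 = 10110 J.

W_total ≈ 10100 J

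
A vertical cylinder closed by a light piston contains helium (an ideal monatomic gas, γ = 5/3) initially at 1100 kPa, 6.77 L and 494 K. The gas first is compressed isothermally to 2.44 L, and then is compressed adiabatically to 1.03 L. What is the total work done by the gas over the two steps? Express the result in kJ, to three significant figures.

Step 1 (isothermal): W = P₁V₁ ln(V₂/V₁) = (7447) ln(2.44/6.77) = -7600 J.
After step 1: P = 3052 kPa, V = 2.44 L, T = 494 K.
Step 2 (adiabatic): W = (P₁V₁ − P₂V₂)/(γ−1) = (7447 − 13234)/0.667 = -8680 J.
W_total = -7600 − 8680 = -16280 J.

W_total ≈ -16.3 kJ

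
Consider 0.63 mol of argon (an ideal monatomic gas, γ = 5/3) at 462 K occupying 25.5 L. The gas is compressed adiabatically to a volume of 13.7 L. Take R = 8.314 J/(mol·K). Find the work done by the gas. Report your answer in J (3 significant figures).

Adiabatic: TV^(γ−1) = const with γ = 5/3.
T₂ = T₁ (V₁/V₂)^(γ−1) = 462 × (25.5/13.7)^0.667 = 462 × 1.513 = 699.1 K.
W_by = nCᵥ(T₁ − T₂) = (0.63)(12.47)(462 − 699.1) = -1863 J.

W ≈ -1860 J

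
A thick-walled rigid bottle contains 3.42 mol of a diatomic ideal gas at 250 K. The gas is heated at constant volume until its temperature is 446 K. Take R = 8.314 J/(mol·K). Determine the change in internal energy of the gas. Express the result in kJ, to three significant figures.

ΔU ≈ 13.9 kJ

Constant volume ⇒ W = 0, so Q = ΔU = nCᵥΔT with Cᵥ = 5R/2 = 20.79 J/(mol·K).
ΔU = (3.42)(20.79)(446 − 250) = 13933 J.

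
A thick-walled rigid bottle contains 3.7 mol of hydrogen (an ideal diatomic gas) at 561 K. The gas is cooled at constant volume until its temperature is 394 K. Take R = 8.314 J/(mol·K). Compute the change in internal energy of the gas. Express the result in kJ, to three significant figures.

Constant volume ⇒ W = 0, so Q = ΔU = nCᵥΔT with Cᵥ = 5R/2 = 20.79 J/(mol·K).
ΔU = (3.7)(20.79)(394 − 561) = -12843 J.

ΔU ≈ -12.8 kJ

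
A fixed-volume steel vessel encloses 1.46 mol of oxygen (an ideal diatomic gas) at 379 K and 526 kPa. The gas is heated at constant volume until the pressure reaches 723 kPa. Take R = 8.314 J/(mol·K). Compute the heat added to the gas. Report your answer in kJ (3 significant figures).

Q ≈ 4.31 kJ

Constant volume ⇒ W = 0, so Q = ΔU = nCᵥΔT with Cᵥ = 5R/2 = 20.79 J/(mol·K).
At constant V, T₂/T₁ = P₂/P₁ ⇒ ΔT = T₁(P₂/P₁ − 1) = 379·(723/526 − 1) = 141.9 K.
ΔU = (1.46)(20.79)(141.9) = 4307 J.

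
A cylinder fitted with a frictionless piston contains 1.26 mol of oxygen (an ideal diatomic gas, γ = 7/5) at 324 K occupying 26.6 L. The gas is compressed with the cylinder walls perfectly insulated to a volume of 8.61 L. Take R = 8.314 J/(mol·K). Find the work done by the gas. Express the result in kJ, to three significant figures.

Adiabatic: TV^(γ−1) = const with γ = 7/5.
T₂ = T₁ (V₁/V₂)^(γ−1) = 324 × (26.6/8.61)^0.4 = 324 × 1.57 = 508.7 K.
W_by = nCᵥ(T₁ − T₂) = (1.26)(20.79)(324 − 508.7) = -4838 J.

W ≈ -4.84 kJ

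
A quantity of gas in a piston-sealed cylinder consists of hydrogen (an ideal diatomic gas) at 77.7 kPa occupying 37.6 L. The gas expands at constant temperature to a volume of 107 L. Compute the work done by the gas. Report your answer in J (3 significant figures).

Isothermal: W = nRT ln(V₂/V₁) = P₁V₁ ln(V₂/V₁).
P₁V₁ = (77.7 kPa)(37.6 L) = 2922 J.
W = 2922 × ln(107/37.6) = 2922 × 1.046
W_by_gas = 3055 J.

W ≈ 3060 J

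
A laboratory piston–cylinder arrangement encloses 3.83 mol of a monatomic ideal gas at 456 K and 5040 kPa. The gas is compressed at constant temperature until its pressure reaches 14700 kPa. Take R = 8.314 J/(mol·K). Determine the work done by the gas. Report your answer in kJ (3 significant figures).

W ≈ -15.5 kJ

Isothermal process: W = nRT ln(V₂/V₁) = nRT ln(P₁/P₂).
W = (3.83)(8.314)(456) × ln(5040/14700)
  = 14520 × ln(0.3429) = 14520 × -1.07
W_by_gas = -15543 J.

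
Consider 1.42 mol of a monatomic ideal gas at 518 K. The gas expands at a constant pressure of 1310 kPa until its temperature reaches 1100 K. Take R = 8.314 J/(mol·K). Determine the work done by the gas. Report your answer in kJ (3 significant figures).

Isobaric: W = P ΔV = nR ΔT.
W = (1.42)(8.314)(1100 − 518) = 6871 J.

W ≈ 6.87 kJ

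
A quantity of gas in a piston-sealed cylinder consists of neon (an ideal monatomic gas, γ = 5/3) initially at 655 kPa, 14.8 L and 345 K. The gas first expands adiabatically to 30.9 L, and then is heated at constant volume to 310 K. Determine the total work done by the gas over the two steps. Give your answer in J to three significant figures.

W_total ≈ 5640 J

Step 1 (adiabatic): W = (P₁V₁ − P₂V₂)/(γ−1) = (9694 − 5934)/0.667 = 5640 J.
Step 2 (isochoric): W = 0 (constant volume).
W_total = 5640 + 0 = 5640 J.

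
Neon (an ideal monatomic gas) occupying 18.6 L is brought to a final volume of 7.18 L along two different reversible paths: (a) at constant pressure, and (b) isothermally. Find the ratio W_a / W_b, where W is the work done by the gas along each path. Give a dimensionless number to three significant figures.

Path (a) isobaric: W = P₁(V₂ − V₁) → W_a/(P₁V₁) = -0.614.
Path (b) isothermal: W = P₁V₁ ln(V₂/V₁) → W_b/(P₁V₁) = -0.9519.
W_a / W_b = -0.614 / -0.9519 = 0.645.

W_a / W_b ≈ 0.645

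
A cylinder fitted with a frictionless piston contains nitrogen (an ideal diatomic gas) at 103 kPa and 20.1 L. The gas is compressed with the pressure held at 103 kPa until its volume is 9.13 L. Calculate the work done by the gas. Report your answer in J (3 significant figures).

Isobaric: W = P ΔV.
W = (103 kPa)(9.13 − 20.1 L) = (103)(-10.97) = -1130 J.

W ≈ -1130 J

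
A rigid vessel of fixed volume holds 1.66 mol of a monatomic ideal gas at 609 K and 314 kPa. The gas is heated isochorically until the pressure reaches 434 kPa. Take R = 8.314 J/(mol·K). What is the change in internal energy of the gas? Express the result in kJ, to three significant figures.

Constant volume ⇒ W = 0, so Q = ΔU = nCᵥΔT with Cᵥ = 3R/2 = 12.47 J/(mol·K).
At constant V, T₂/T₁ = P₂/P₁ ⇒ ΔT = T₁(P₂/P₁ − 1) = 609·(434/314 − 1) = 232.7 K.
ΔU = (1.66)(12.47)(232.7) = 4818 J.

ΔU ≈ 4.82 kJ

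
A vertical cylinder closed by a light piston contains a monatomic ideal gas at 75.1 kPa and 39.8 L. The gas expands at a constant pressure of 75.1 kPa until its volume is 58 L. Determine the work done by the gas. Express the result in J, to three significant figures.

Isobaric: W = P ΔV.
W = (75.1 kPa)(58 − 39.8 L) = (75.1)(18.2) = 1367 J.

W ≈ 1370 J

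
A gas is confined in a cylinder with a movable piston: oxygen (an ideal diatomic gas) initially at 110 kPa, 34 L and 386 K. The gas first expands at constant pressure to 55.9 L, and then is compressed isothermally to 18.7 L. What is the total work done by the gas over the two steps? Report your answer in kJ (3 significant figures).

Step 1 (isobaric): W = PΔV = (110 kPa)(55.9 − 34 L) = 2409 J.
After step 1: P = 110 kPa, V = 55.9 L, T = 634.6 K.
Step 2 (isothermal): W = P₁V₁ ln(V₂/V₁) = (6149) ln(18.7/55.9) = -6733 J.
W_total = 2409 − 6733 = -4324 J.

W_total ≈ -4.32 kJ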